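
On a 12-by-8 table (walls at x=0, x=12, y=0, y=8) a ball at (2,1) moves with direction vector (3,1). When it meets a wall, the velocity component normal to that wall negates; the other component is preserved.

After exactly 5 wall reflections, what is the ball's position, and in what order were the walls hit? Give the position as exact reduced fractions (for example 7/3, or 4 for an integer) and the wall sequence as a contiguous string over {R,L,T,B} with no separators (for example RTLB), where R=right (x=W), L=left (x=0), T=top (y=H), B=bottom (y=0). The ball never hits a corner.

Final position: (1,0)
Wall sequence: RTLRB

1. t=10/3 → R at (12,13/3); v=(-3,1)
2. t=11/3 → T at (1,8); v=(-3,-1)
3. t=1/3 → L at (0,23/3); v=(3,-1)
4. t=4 → R at (12,11/3); v=(-3,-1)
5. t=11/3 → B at (1,0); v=(-3,1)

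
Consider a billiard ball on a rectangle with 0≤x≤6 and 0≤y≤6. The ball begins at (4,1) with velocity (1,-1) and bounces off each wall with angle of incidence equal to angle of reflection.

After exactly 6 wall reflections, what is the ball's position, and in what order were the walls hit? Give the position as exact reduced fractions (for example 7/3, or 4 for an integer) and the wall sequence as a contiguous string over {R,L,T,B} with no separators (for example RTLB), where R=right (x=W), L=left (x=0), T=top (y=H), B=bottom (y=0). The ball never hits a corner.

1. t=1 → B at (5,0); v=(1,1)
2. t=1 → R at (6,1); v=(-1,1)
3. t=5 → T at (1,6); v=(-1,-1)
4. t=1 → L at (0,5); v=(1,-1)
5. t=5 → B at (5,0); v=(1,1)
6. t=1 → R at (6,1); v=(-1,1)

Final position: (6,1)
Wall sequence: BRTLBR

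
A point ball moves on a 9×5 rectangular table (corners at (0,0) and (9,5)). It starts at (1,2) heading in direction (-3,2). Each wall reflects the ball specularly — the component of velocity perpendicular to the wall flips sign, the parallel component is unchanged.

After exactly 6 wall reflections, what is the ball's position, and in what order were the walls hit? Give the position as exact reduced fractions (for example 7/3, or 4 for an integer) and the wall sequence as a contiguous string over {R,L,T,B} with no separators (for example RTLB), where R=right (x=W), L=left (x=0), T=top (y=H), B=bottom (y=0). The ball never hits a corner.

1. t=1/3 → L at (0,8/3); v=(3,2)
2. t=7/6 → T at (7/2,5); v=(3,-2)
3. t=11/6 → R at (9,4/3); v=(-3,-2)
4. t=2/3 → B at (7,0); v=(-3,2)
5. t=7/3 → L at (0,14/3); v=(3,2)
6. t=1/6 → T at (1/2,5); v=(3,-2)

Final position: (1/2,5)
Wall sequence: LTRBLT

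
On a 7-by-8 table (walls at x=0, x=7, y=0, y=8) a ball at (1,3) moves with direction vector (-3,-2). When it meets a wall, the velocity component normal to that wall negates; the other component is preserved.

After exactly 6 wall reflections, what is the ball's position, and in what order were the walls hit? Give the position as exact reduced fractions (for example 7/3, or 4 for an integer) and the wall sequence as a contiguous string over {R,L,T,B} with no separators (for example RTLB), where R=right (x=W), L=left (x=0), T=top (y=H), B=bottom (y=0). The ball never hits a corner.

1. t=1/3 → L at (0,7/3); v=(3,-2)
2. t=7/6 → B at (7/2,0); v=(3,2)
3. t=7/6 → R at (7,7/3); v=(-3,2)
4. t=7/3 → L at (0,7); v=(3,2)
5. t=1/2 → T at (3/2,8); v=(3,-2)
6. t=11/6 → R at (7,13/3); v=(-3,-2)

Final position: (7,13/3)
Wall sequence: LBRLTR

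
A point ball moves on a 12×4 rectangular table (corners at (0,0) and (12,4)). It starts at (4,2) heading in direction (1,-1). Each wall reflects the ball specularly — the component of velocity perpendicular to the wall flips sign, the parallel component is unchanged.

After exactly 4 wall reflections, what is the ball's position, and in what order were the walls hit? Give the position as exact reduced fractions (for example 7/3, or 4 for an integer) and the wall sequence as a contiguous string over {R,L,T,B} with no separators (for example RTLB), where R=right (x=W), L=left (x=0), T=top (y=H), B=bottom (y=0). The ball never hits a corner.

1. t=2 → B at (6,0); v=(1,1)
2. t=4 → T at (10,4); v=(1,-1)
3. t=2 → R at (12,2); v=(-1,-1)
4. t=2 → B at (10,0); v=(-1,1)

Final position: (10,0)
Wall sequence: BTRB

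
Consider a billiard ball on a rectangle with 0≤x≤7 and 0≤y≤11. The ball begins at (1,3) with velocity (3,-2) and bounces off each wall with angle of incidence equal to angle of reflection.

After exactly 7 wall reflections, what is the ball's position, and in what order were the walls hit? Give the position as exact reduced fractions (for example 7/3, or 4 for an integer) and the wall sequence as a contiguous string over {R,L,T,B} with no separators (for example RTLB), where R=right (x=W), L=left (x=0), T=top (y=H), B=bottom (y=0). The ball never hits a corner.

1. t=3/2 → B at (11/2,0); v=(3,2)
2. t=1/2 → R at (7,1); v=(-3,2)
3. t=7/3 → L at (0,17/3); v=(3,2)
4. t=7/3 → R at (7,31/3); v=(-3,2)
5. t=1/3 → T at (6,11); v=(-3,-2)
6. t=2 → L at (0,7); v=(3,-2)
7. t=7/3 → R at (7,7/3); v=(-3,-2)

Final position: (7,7/3)
Wall sequence: BRLRTLR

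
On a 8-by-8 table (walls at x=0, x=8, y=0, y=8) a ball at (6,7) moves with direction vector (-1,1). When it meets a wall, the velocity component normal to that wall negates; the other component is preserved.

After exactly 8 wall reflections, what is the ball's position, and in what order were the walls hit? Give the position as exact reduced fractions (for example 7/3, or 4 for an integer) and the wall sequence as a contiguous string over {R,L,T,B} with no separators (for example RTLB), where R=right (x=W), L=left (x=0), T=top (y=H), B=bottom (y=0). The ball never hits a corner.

1. t=1 → T at (5,8); v=(-1,-1)
2. t=5 → L at (0,3); v=(1,-1)
3. t=3 → B at (3,0); v=(1,1)
4. t=5 → R at (8,5); v=(-1,1)
5. t=3 → T at (5,8); v=(-1,-1)
6. t=5 → L at (0,3); v=(1,-1)
7. t=3 → B at (3,0); v=(1,1)
8. t=5 → R at (8,5); v=(-1,1)

Final position: (8,5)
Wall sequence: TLBRTLBR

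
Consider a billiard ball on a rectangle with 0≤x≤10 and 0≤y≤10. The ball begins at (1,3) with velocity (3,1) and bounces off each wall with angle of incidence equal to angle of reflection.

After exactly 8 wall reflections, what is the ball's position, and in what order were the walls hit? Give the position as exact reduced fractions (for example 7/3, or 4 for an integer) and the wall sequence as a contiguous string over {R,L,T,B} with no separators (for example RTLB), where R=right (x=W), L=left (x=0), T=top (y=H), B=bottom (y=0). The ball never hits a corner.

1. t=3 → R at (10,6); v=(-3,1)
2. t=10/3 → L at (0,28/3); v=(3,1)
3. t=2/3 → T at (2,10); v=(3,-1)
4. t=8/3 → R at (10,22/3); v=(-3,-1)
5. t=10/3 → L at (0,4); v=(3,-1)
6. t=10/3 → R at (10,2/3); v=(-3,-1)
7. t=2/3 → B at (8,0); v=(-3,1)
8. t=8/3 → L at (0,8/3); v=(3,1)

Final position: (0,8/3)
Wall sequence: RLTRLRBL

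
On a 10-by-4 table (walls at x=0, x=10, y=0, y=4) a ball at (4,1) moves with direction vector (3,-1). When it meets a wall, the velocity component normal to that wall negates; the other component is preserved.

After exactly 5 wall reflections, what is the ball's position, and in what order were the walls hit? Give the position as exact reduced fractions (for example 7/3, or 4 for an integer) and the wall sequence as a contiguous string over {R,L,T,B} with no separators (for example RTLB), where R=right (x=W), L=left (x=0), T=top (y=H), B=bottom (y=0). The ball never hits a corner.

1. t=1 → B at (7,0); v=(3,1)
2. t=1 → R at (10,1); v=(-3,1)
3. t=3 → T at (1,4); v=(-3,-1)
4. t=1/3 → L at (0,11/3); v=(3,-1)
5. t=10/3 → R at (10,1/3); v=(-3,-1)

Final position: (10,1/3)
Wall sequence: BRTLR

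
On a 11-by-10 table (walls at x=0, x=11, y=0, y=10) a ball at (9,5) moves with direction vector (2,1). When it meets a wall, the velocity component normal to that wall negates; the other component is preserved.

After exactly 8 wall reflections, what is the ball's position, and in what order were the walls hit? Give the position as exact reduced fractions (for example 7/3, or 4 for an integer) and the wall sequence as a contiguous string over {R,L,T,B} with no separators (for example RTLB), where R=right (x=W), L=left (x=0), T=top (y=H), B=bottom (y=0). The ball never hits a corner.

Final position: (7,10)
Wall sequence: RTLRBLRT

1. t=1 → R at (11,6); v=(-2,1)
2. t=4 → T at (3,10); v=(-2,-1)
3. t=3/2 → L at (0,17/2); v=(2,-1)
4. t=11/2 → R at (11,3); v=(-2,-1)
5. t=3 → B at (5,0); v=(-2,1)
6. t=5/2 → L at (0,5/2); v=(2,1)
7. t=11/2 → R at (11,8); v=(-2,1)
8. t=2 → T at (7,10); v=(-2,-1)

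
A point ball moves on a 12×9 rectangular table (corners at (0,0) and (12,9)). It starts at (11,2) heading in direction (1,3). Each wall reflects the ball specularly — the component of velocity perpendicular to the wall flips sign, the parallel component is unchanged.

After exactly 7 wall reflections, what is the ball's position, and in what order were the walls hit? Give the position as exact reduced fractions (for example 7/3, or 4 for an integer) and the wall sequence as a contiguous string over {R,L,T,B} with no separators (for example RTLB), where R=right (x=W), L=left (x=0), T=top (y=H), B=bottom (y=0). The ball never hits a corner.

1. t=1 → R at (12,5); v=(-1,3)
2. t=4/3 → T at (32/3,9); v=(-1,-3)
3. t=3 → B at (23/3,0); v=(-1,3)
4. t=3 → T at (14/3,9); v=(-1,-3)
5. t=3 → B at (5/3,0); v=(-1,3)
6. t=5/3 → L at (0,5); v=(1,3)
7. t=4/3 → T at (4/3,9); v=(1,-3)

Final position: (4/3,9)
Wall sequence: RTBTBLT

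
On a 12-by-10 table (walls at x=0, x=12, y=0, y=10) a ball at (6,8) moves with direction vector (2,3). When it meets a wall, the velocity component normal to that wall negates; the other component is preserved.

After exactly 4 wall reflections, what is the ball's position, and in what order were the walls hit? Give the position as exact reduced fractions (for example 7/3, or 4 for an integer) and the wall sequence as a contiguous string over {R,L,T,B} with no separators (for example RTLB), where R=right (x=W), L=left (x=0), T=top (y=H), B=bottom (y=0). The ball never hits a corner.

1. t=2/3 → T at (22/3,10); v=(2,-3)
2. t=7/3 → R at (12,3); v=(-2,-3)
3. t=1 → B at (10,0); v=(-2,3)
4. t=10/3 → T at (10/3,10); v=(-2,-3)

Final position: (10/3,10)
Wall sequence: TRBT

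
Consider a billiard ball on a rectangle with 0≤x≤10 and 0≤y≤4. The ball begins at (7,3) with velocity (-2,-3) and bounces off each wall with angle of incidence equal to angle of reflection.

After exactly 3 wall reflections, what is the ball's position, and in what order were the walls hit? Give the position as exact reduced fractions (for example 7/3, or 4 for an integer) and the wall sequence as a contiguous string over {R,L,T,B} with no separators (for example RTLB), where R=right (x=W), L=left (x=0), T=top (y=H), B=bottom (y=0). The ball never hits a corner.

Final position: (0,1/2)
Wall sequence: BTL

1. t=1 → B at (5,0); v=(-2,3)
2. t=4/3 → T at (7/3,4); v=(-2,-3)
3. t=7/6 → L at (0,1/2); v=(2,-3)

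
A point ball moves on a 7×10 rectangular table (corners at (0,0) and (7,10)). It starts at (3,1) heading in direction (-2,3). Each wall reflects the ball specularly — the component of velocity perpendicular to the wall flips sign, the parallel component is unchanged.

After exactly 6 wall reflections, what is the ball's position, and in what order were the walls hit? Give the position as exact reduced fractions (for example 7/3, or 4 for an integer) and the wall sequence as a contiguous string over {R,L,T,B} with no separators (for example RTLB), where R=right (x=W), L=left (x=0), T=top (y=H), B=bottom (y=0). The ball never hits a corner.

Final position: (7/3,10)
Wall sequence: LTRBLT

1. t=3/2 → L at (0,11/2); v=(2,3)
2. t=3/2 → T at (3,10); v=(2,-3)
3. t=2 → R at (7,4); v=(-2,-3)
4. t=4/3 → B at (13/3,0); v=(-2,3)
5. t=13/6 → L at (0,13/2); v=(2,3)
6. t=7/6 → T at (7/3,10); v=(2,-3)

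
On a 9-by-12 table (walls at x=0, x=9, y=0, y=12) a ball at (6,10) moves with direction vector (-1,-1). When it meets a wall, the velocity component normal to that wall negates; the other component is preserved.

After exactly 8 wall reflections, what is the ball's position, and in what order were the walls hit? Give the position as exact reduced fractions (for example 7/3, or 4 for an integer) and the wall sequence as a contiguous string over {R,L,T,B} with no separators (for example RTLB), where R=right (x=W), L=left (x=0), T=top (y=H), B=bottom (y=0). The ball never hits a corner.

1. t=6 → L at (0,4); v=(1,-1)
2. t=4 → B at (4,0); v=(1,1)
3. t=5 → R at (9,5); v=(-1,1)
4. t=7 → T at (2,12); v=(-1,-1)
5. t=2 → L at (0,10); v=(1,-1)
6. t=9 → R at (9,1); v=(-1,-1)
7. t=1 → B at (8,0); v=(-1,1)
8. t=8 → L at (0,8); v=(1,1)

Final position: (0,8)
Wall sequence: LBRTLRBL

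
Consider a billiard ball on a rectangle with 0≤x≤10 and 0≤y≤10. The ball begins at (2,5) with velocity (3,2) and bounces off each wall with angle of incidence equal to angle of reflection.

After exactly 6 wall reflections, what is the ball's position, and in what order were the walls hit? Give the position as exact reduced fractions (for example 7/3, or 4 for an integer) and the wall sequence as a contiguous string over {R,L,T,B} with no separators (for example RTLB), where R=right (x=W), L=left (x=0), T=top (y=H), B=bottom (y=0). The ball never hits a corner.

1. t=5/2 → T at (19/2,10); v=(3,-2)
2. t=1/6 → R at (10,29/3); v=(-3,-2)
3. t=10/3 → L at (0,3); v=(3,-2)
4. t=3/2 → B at (9/2,0); v=(3,2)
5. t=11/6 → R at (10,11/3); v=(-3,2)
6. t=19/6 → T at (1/2,10); v=(-3,-2)

Final position: (1/2,10)
Wall sequence: TRLBRT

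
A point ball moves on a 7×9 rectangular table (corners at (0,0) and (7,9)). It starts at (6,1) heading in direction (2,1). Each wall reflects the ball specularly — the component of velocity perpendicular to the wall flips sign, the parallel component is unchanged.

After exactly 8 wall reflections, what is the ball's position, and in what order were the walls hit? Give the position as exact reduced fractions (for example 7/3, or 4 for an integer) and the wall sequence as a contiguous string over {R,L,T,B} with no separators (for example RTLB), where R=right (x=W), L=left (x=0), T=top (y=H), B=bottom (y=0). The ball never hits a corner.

Final position: (0,1)
Wall sequence: RLRTLRBL

1. t=1/2 → R at (7,3/2); v=(-2,1)
2. t=7/2 → L at (0,5); v=(2,1)
3. t=7/2 → R at (7,17/2); v=(-2,1)
4. t=1/2 → T at (6,9); v=(-2,-1)
5. t=3 → L at (0,6); v=(2,-1)
6. t=7/2 → R at (7,5/2); v=(-2,-1)
7. t=5/2 → B at (2,0); v=(-2,1)
8. t=1 → L at (0,1); v=(2,1)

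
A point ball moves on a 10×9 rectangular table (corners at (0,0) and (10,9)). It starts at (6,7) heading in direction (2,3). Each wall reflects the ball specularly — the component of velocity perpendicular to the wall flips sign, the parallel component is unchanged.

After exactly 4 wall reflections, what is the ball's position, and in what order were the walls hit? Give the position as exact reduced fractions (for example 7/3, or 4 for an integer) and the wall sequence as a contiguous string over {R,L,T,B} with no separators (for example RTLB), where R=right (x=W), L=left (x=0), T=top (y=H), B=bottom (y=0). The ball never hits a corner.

1. t=2/3 → T at (22/3,9); v=(2,-3)
2. t=4/3 → R at (10,5); v=(-2,-3)
3. t=5/3 → B at (20/3,0); v=(-2,3)
4. t=3 → T at (2/3,9); v=(-2,-3)

Final position: (2/3,9)
Wall sequence: TRBT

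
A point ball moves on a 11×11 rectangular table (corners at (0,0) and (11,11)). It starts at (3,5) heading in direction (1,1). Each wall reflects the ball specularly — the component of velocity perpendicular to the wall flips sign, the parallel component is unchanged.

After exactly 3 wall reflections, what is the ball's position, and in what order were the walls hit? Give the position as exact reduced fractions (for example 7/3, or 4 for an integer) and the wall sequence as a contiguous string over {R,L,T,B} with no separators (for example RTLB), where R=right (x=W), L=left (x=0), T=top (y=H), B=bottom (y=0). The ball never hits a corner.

Final position: (2,0)
Wall sequence: TRB

1. t=6 → T at (9,11); v=(1,-1)
2. t=2 → R at (11,9); v=(-1,-1)
3. t=9 → B at (2,0); v=(-1,1)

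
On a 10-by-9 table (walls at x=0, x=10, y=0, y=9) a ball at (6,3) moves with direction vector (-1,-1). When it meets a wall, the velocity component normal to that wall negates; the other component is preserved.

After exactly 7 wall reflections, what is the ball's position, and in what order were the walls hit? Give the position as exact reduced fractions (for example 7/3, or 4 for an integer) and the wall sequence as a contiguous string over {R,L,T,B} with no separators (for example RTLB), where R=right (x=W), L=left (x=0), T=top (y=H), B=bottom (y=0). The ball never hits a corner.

Final position: (4,9)
Wall sequence: BLTRBLT

1. t=3 → B at (3,0); v=(-1,1)
2. t=3 → L at (0,3); v=(1,1)
3. t=6 → T at (6,9); v=(1,-1)
4. t=4 → R at (10,5); v=(-1,-1)
5. t=5 → B at (5,0); v=(-1,1)
6. t=5 → L at (0,5); v=(1,1)
7. t=4 → T at (4,9); v=(1,-1)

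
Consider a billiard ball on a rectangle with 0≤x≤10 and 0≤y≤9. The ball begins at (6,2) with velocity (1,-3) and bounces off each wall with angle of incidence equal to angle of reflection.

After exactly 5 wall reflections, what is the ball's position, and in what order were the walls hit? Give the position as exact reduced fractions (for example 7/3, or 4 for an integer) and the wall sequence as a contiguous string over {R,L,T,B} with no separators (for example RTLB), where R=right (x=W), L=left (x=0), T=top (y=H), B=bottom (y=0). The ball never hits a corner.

1. t=2/3 → B at (20/3,0); v=(1,3)
2. t=3 → T at (29/3,9); v=(1,-3)
3. t=1/3 → R at (10,8); v=(-1,-3)
4. t=8/3 → B at (22/3,0); v=(-1,3)
5. t=3 → T at (13/3,9); v=(-1,-3)

Final position: (13/3,9)
Wall sequence: BTRBT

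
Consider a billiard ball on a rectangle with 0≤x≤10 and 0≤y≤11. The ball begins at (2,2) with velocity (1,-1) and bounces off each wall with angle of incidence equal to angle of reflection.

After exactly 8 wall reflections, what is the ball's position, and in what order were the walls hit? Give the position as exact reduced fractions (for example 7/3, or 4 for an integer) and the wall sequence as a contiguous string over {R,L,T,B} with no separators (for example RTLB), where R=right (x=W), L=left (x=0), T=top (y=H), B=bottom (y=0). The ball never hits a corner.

Final position: (0,8)
Wall sequence: BRTLBRTL

1. t=2 → B at (4,0); v=(1,1)
2. t=6 → R at (10,6); v=(-1,1)
3. t=5 → T at (5,11); v=(-1,-1)
4. t=5 → L at (0,6); v=(1,-1)
5. t=6 → B at (6,0); v=(1,1)
6. t=4 → R at (10,4); v=(-1,1)
7. t=7 → T at (3,11); v=(-1,-1)
8. t=3 → L at (0,8); v=(1,-1)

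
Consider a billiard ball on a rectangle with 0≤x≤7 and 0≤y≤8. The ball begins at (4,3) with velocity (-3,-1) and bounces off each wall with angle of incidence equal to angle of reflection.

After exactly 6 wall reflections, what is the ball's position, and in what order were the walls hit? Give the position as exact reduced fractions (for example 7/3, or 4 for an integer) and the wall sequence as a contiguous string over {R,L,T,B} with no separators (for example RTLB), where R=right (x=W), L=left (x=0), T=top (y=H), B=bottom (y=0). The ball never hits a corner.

Final position: (0,23/3)
Wall sequence: LBRLRL

1. t=4/3 → L at (0,5/3); v=(3,-1)
2. t=5/3 → B at (5,0); v=(3,1)
3. t=2/3 → R at (7,2/3); v=(-3,1)
4. t=7/3 → L at (0,3); v=(3,1)
5. t=7/3 → R at (7,16/3); v=(-3,1)
6. t=7/3 → L at (0,23/3); v=(3,1)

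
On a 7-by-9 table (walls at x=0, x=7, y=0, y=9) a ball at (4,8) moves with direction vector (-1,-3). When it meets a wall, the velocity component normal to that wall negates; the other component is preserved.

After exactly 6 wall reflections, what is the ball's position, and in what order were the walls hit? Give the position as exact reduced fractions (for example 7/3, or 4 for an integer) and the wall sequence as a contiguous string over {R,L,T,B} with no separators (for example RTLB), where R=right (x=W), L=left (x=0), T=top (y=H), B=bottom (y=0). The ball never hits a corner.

1. t=8/3 → B at (4/3,0); v=(-1,3)
2. t=4/3 → L at (0,4); v=(1,3)
3. t=5/3 → T at (5/3,9); v=(1,-3)
4. t=3 → B at (14/3,0); v=(1,3)
5. t=7/3 → R at (7,7); v=(-1,3)
6. t=2/3 → T at (19/3,9); v=(-1,-3)

Final position: (19/3,9)
Wall sequence: BLTBRT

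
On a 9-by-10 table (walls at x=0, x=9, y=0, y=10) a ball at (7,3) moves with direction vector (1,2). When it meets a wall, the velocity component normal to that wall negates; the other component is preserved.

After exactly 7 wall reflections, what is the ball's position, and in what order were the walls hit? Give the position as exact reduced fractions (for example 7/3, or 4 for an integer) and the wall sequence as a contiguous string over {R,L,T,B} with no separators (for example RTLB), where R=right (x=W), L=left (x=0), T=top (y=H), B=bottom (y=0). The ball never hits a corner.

1. t=2 → R at (9,7); v=(-1,2)
2. t=3/2 → T at (15/2,10); v=(-1,-2)
3. t=5 → B at (5/2,0); v=(-1,2)
4. t=5/2 → L at (0,5); v=(1,2)
5. t=5/2 → T at (5/2,10); v=(1,-2)
6. t=5 → B at (15/2,0); v=(1,2)
7. t=3/2 → R at (9,3); v=(-1,2)

Final position: (9,3)
Wall sequence: RTBLTBR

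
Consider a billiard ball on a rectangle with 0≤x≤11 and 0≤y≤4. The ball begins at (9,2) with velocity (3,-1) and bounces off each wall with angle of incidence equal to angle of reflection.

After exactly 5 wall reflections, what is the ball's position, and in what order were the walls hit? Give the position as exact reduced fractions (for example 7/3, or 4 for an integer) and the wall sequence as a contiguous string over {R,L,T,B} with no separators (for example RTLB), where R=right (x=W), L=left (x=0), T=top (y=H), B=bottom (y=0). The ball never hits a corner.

1. t=2/3 → R at (11,4/3); v=(-3,-1)
2. t=4/3 → B at (7,0); v=(-3,1)
3. t=7/3 → L at (0,7/3); v=(3,1)
4. t=5/3 → T at (5,4); v=(3,-1)
5. t=2 → R at (11,2); v=(-3,-1)

Final position: (11,2)
Wall sequence: RBLTR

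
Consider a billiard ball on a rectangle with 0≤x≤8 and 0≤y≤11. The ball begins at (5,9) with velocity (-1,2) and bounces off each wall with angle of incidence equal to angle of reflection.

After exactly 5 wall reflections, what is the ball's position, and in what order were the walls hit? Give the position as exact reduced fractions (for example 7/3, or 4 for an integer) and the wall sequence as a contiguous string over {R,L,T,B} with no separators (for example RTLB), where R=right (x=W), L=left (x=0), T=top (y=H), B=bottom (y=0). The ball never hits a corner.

1. t=1 → T at (4,11); v=(-1,-2)
2. t=4 → L at (0,3); v=(1,-2)
3. t=3/2 → B at (3/2,0); v=(1,2)
4. t=11/2 → T at (7,11); v=(1,-2)
5. t=1 → R at (8,9); v=(-1,-2)

Final position: (8,9)
Wall sequence: TLBTR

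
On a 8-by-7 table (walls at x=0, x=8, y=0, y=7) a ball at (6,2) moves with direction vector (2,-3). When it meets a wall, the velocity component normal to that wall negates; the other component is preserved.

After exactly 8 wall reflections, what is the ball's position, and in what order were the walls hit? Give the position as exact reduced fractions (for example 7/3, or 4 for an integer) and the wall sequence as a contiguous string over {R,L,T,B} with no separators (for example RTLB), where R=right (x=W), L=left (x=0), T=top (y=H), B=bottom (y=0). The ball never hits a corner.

Final position: (6,0)
Wall sequence: BRTLBTRB

1. t=2/3 → B at (22/3,0); v=(2,3)
2. t=1/3 → R at (8,1); v=(-2,3)
3. t=2 → T at (4,7); v=(-2,-3)
4. t=2 → L at (0,1); v=(2,-3)
5. t=1/3 → B at (2/3,0); v=(2,3)
6. t=7/3 → T at (16/3,7); v=(2,-3)
7. t=4/3 → R at (8,3); v=(-2,-3)
8. t=1 → B at (6,0); v=(-2,3)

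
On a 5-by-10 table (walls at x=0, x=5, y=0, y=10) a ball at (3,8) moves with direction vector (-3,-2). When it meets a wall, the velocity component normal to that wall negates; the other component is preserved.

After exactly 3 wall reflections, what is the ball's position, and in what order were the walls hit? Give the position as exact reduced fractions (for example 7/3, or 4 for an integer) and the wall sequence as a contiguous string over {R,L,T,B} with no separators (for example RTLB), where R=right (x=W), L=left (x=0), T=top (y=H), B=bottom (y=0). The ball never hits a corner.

Final position: (1,0)
Wall sequence: LRB

1. t=1 → L at (0,6); v=(3,-2)
2. t=5/3 → R at (5,8/3); v=(-3,-2)
3. t=4/3 → B at (1,0); v=(-3,2)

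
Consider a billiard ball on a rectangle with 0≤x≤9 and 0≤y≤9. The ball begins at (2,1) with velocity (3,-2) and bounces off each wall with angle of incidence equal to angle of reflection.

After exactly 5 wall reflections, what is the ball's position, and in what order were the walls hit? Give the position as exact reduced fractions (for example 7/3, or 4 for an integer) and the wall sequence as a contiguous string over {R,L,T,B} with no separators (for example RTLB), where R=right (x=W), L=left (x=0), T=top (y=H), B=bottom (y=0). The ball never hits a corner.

1. t=1/2 → B at (7/2,0); v=(3,2)
2. t=11/6 → R at (9,11/3); v=(-3,2)
3. t=8/3 → T at (1,9); v=(-3,-2)
4. t=1/3 → L at (0,25/3); v=(3,-2)
5. t=3 → R at (9,7/3); v=(-3,-2)

Final position: (9,7/3)
Wall sequence: BRTLR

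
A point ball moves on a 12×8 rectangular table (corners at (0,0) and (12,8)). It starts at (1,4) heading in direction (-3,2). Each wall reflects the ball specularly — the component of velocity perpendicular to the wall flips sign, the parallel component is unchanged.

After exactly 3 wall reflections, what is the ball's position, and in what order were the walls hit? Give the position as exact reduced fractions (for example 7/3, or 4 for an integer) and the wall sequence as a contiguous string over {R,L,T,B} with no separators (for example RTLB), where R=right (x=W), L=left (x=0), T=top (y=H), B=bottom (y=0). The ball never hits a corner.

Final position: (12,10/3)
Wall sequence: LTR

1. t=1/3 → L at (0,14/3); v=(3,2)
2. t=5/3 → T at (5,8); v=(3,-2)
3. t=7/3 → R at (12,10/3); v=(-3,-2)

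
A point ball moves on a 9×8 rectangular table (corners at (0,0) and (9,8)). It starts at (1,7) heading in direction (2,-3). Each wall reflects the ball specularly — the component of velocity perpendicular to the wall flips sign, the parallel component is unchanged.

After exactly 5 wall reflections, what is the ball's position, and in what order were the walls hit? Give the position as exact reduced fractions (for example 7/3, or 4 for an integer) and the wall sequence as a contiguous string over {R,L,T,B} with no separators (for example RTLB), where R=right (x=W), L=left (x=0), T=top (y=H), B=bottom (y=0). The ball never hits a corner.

1. t=7/3 → B at (17/3,0); v=(2,3)
2. t=5/3 → R at (9,5); v=(-2,3)
3. t=1 → T at (7,8); v=(-2,-3)
4. t=8/3 → B at (5/3,0); v=(-2,3)
5. t=5/6 → L at (0,5/2); v=(2,3)

Final position: (0,5/2)
Wall sequence: BRTBL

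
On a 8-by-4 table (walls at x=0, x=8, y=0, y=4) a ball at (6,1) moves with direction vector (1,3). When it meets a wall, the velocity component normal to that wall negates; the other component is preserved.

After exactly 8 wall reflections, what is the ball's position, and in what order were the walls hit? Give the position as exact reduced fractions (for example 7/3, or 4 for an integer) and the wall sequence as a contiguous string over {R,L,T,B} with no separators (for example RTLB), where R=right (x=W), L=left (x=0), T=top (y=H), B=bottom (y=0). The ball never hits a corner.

1. t=1 → T at (7,4); v=(1,-3)
2. t=1 → R at (8,1); v=(-1,-3)
3. t=1/3 → B at (23/3,0); v=(-1,3)
4. t=4/3 → T at (19/3,4); v=(-1,-3)
5. t=4/3 → B at (5,0); v=(-1,3)
6. t=4/3 → T at (11/3,4); v=(-1,-3)
7. t=4/3 → B at (7/3,0); v=(-1,3)
8. t=4/3 → T at (1,4); v=(-1,-3)

Final position: (1,4)
Wall sequence: TRBTBTBT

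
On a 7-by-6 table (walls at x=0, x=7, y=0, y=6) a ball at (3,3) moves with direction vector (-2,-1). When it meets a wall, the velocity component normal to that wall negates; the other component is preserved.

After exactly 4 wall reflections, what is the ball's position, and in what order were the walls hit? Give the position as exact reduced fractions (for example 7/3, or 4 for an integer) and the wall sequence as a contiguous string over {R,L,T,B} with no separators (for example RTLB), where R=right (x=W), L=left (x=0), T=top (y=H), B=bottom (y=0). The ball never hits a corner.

1. t=3/2 → L at (0,3/2); v=(2,-1)
2. t=3/2 → B at (3,0); v=(2,1)
3. t=2 → R at (7,2); v=(-2,1)
4. t=7/2 → L at (0,11/2); v=(2,1)

Final position: (0,11/2)
Wall sequence: LBRL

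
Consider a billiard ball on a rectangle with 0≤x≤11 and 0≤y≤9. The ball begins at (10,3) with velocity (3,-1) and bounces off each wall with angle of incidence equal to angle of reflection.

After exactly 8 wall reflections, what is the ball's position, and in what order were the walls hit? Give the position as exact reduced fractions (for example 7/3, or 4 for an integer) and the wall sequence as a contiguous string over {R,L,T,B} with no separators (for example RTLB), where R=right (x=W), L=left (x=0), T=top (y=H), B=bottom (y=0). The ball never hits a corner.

Final position: (0,7/3)
Wall sequence: RBLRLTRL

1. t=1/3 → R at (11,8/3); v=(-3,-1)
2. t=8/3 → B at (3,0); v=(-3,1)
3. t=1 → L at (0,1); v=(3,1)
4. t=11/3 → R at (11,14/3); v=(-3,1)
5. t=11/3 → L at (0,25/3); v=(3,1)
6. t=2/3 → T at (2,9); v=(3,-1)
7. t=3 → R at (11,6); v=(-3,-1)
8. t=11/3 → L at (0,7/3); v=(3,-1)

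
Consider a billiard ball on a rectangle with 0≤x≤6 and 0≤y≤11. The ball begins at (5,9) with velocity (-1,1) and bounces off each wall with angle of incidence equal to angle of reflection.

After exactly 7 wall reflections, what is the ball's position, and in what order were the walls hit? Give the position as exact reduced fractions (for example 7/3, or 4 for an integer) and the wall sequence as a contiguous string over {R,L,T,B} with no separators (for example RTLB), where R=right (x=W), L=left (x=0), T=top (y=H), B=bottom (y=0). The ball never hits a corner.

Final position: (5,11)
Wall sequence: TLRBLRT

1. t=2 → T at (3,11); v=(-1,-1)
2. t=3 → L at (0,8); v=(1,-1)
3. t=6 → R at (6,2); v=(-1,-1)
4. t=2 → B at (4,0); v=(-1,1)
5. t=4 → L at (0,4); v=(1,1)
6. t=6 → R at (6,10); v=(-1,1)
7. t=1 → T at (5,11); v=(-1,-1)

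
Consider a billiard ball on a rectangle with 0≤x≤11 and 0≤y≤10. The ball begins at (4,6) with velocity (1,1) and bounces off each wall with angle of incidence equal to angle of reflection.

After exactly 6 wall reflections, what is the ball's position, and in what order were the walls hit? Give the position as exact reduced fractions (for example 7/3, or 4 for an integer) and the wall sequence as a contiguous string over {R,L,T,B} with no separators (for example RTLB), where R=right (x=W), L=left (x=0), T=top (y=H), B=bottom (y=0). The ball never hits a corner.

Final position: (11,5)
Wall sequence: TRBLTR

1. t=4 → T at (8,10); v=(1,-1)
2. t=3 → R at (11,7); v=(-1,-1)
3. t=7 → B at (4,0); v=(-1,1)
4. t=4 → L at (0,4); v=(1,1)
5. t=6 → T at (6,10); v=(1,-1)
6. t=5 → R at (11,5); v=(-1,-1)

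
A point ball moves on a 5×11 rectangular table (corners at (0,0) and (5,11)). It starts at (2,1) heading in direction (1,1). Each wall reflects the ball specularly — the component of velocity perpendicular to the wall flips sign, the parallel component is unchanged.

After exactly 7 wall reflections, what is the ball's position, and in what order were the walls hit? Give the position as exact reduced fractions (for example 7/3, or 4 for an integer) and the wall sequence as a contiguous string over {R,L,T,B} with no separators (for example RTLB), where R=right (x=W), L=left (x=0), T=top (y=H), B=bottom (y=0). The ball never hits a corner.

1. t=3 → R at (5,4); v=(-1,1)
2. t=5 → L at (0,9); v=(1,1)
3. t=2 → T at (2,11); v=(1,-1)
4. t=3 → R at (5,8); v=(-1,-1)
5. t=5 → L at (0,3); v=(1,-1)
6. t=3 → B at (3,0); v=(1,1)
7. t=2 → R at (5,2); v=(-1,1)

Final position: (5,2)
Wall sequence: RLTRLBR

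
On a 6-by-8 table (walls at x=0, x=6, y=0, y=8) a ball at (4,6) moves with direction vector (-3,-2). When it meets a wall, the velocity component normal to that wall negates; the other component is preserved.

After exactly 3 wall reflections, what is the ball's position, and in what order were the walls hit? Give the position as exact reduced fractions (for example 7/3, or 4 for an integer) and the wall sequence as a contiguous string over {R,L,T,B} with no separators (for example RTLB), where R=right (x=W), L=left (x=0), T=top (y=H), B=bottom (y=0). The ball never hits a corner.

1. t=4/3 → L at (0,10/3); v=(3,-2)
2. t=5/3 → B at (5,0); v=(3,2)
3. t=1/3 → R at (6,2/3); v=(-3,2)

Final position: (6,2/3)
Wall sequence: LBR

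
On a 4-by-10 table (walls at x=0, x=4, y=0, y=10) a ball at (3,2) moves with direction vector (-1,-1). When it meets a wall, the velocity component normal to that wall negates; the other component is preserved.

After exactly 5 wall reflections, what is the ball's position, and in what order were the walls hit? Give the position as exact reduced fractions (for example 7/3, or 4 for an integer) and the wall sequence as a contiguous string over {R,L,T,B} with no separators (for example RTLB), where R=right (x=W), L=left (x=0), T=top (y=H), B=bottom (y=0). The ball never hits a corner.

1. t=2 → B at (1,0); v=(-1,1)
2. t=1 → L at (0,1); v=(1,1)
3. t=4 → R at (4,5); v=(-1,1)
4. t=4 → L at (0,9); v=(1,1)
5. t=1 → T at (1,10); v=(1,-1)

Final position: (1,10)
Wall sequence: BLRLT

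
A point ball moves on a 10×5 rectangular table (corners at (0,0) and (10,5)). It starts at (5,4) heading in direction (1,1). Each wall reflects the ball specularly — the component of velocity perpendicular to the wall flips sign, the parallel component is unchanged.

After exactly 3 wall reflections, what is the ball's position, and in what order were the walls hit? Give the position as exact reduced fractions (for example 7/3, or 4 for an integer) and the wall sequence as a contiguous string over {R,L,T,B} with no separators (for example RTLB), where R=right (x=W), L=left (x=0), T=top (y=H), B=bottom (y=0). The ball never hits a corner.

1. t=1 → T at (6,5); v=(1,-1)
2. t=4 → R at (10,1); v=(-1,-1)
3. t=1 → B at (9,0); v=(-1,1)

Final position: (9,0)
Wall sequence: TRB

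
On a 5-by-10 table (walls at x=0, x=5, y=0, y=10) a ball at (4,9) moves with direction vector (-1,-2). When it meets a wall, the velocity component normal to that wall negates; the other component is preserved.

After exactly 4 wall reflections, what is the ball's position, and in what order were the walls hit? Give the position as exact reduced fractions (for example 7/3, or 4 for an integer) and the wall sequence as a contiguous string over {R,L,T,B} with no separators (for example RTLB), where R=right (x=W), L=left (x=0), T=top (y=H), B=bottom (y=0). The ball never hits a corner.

1. t=4 → L at (0,1); v=(1,-2)
2. t=1/2 → B at (1/2,0); v=(1,2)
3. t=9/2 → R at (5,9); v=(-1,2)
4. t=1/2 → T at (9/2,10); v=(-1,-2)

Final position: (9/2,10)
Wall sequence: LBRT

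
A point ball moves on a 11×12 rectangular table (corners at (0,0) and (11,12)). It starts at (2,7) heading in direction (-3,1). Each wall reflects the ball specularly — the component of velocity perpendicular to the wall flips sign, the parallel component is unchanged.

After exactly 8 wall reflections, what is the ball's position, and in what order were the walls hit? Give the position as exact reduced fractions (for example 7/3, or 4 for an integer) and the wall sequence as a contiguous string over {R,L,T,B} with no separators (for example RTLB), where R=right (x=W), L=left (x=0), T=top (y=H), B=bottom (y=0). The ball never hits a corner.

Final position: (11,2)
Wall sequence: LRTLRLBR

1. t=2/3 → L at (0,23/3); v=(3,1)
2. t=11/3 → R at (11,34/3); v=(-3,1)
3. t=2/3 → T at (9,12); v=(-3,-1)
4. t=3 → L at (0,9); v=(3,-1)
5. t=11/3 → R at (11,16/3); v=(-3,-1)
6. t=11/3 → L at (0,5/3); v=(3,-1)
7. t=5/3 → B at (5,0); v=(3,1)
8. t=2 → R at (11,2); v=(-3,1)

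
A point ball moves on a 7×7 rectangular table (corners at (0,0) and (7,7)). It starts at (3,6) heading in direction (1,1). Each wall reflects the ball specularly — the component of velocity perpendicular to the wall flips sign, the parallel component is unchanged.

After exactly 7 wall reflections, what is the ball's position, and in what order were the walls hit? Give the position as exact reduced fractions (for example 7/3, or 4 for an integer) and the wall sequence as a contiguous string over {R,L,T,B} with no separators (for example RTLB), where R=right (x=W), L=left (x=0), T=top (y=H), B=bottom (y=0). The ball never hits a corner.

1. t=1 → T at (4,7); v=(1,-1)
2. t=3 → R at (7,4); v=(-1,-1)
3. t=4 → B at (3,0); v=(-1,1)
4. t=3 → L at (0,3); v=(1,1)
5. t=4 → T at (4,7); v=(1,-1)
6. t=3 → R at (7,4); v=(-1,-1)
7. t=4 → B at (3,0); v=(-1,1)

Final position: (3,0)
Wall sequence: TRBLTRB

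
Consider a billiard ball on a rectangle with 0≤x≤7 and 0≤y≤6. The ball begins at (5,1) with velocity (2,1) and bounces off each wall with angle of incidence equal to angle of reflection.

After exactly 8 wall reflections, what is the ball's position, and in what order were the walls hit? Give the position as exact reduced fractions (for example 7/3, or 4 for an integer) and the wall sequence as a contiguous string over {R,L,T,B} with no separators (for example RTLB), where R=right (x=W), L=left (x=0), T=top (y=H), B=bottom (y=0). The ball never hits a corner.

Final position: (3,6)
Wall sequence: RLTRBLRT

1. t=1 → R at (7,2); v=(-2,1)
2. t=7/2 → L at (0,11/2); v=(2,1)
3. t=1/2 → T at (1,6); v=(2,-1)
4. t=3 → R at (7,3); v=(-2,-1)
5. t=3 → B at (1,0); v=(-2,1)
6. t=1/2 → L at (0,1/2); v=(2,1)
7. t=7/2 → R at (7,4); v=(-2,1)
8. t=2 → T at (3,6); v=(-2,-1)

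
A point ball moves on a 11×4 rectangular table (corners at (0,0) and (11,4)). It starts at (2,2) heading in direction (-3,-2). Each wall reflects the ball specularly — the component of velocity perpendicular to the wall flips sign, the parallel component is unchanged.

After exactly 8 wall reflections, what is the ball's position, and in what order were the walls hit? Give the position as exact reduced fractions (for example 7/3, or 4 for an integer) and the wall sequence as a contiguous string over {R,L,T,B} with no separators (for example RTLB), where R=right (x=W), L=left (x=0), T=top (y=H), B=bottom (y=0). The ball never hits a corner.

1. t=2/3 → L at (0,2/3); v=(3,-2)
2. t=1/3 → B at (1,0); v=(3,2)
3. t=2 → T at (7,4); v=(3,-2)
4. t=4/3 → R at (11,4/3); v=(-3,-2)
5. t=2/3 → B at (9,0); v=(-3,2)
6. t=2 → T at (3,4); v=(-3,-2)
7. t=1 → L at (0,2); v=(3,-2)
8. t=1 → B at (3,0); v=(3,2)

Final position: (3,0)
Wall sequence: LBTRBTLB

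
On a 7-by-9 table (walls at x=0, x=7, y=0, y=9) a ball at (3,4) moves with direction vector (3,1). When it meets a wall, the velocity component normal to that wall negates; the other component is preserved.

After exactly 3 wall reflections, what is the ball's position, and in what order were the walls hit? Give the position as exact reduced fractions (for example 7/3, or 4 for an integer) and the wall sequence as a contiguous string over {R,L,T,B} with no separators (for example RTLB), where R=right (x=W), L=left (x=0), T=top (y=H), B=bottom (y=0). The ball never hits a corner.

1. t=4/3 → R at (7,16/3); v=(-3,1)
2. t=7/3 → L at (0,23/3); v=(3,1)
3. t=4/3 → T at (4,9); v=(3,-1)

Final position: (4,9)
Wall sequence: RLT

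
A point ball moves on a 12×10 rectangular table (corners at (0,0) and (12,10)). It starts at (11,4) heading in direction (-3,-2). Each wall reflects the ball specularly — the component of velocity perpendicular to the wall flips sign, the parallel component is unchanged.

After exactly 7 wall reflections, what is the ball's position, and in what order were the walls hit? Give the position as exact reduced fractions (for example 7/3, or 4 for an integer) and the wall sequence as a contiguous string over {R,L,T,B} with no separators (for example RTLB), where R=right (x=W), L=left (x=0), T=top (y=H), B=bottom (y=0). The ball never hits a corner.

1. t=2 → B at (5,0); v=(-3,2)
2. t=5/3 → L at (0,10/3); v=(3,2)
3. t=10/3 → T at (10,10); v=(3,-2)
4. t=2/3 → R at (12,26/3); v=(-3,-2)
5. t=4 → L at (0,2/3); v=(3,-2)
6. t=1/3 → B at (1,0); v=(3,2)
7. t=11/3 → R at (12,22/3); v=(-3,2)

Final position: (12,22/3)
Wall sequence: BLTRLBR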